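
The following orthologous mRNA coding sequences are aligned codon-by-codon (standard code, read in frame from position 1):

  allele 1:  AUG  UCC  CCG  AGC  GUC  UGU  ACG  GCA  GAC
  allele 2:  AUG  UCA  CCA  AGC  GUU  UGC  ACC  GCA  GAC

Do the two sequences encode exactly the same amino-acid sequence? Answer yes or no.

Codon 1: AUG Met / AUG Met — identical.
Codon 2: UCC Ser / UCA Ser — synonymous.
Codon 3: CCG Pro / CCA Pro — synonymous.
Codon 4: AGC Ser / AGC Ser — identical.
Codon 5: GUC Val / GUU Val — synonymous.
Codon 6: UGU Cys / UGC Cys — synonymous.
Codon 7: ACG Thr / ACC Thr — synonymous.
Codon 8: GCA Ala / GCA Ala — identical.
Codon 9: GAC Asp / GAC Asp — identical.
Nonsynonymous differences: 0 → same protein.

yes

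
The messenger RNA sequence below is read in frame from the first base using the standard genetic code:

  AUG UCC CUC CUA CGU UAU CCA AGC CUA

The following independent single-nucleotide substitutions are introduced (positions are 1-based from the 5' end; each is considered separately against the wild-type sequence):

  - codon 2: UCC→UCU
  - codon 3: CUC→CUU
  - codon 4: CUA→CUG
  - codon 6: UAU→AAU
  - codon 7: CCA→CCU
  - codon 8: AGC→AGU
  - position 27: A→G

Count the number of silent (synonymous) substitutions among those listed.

6

Codon 2: UCC (Ser) → UCU (Ser) — synonymous.
Codon 3: CUC (Leu) → CUU (Leu) — synonymous.
Codon 4: CUA (Leu) → CUG (Leu) — synonymous.
Codon 6: UAU (Tyr) → AAU (Asn) — missense.
Codon 7: CCA (Pro) → CCU (Pro) — synonymous.
Codon 8: AGC (Ser) → AGU (Ser) — synonymous.
Codon 9: CUA (Leu) → CUG (Leu) — synonymous.
Synonymous: 6 of 7.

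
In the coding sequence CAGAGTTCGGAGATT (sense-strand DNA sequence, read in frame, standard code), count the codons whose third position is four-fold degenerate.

1

Codon 1 CAG (Gln): third position 2-fold.
Codon 2 AGT (Ser): third position 2-fold.
Codon 3 TCG (Ser): third position 4-fold.
Codon 4 GAG (Glu): third position 2-fold.
Codon 5 ATT (Ile): third position 3-fold.
Four-fold degenerate third positions: 1.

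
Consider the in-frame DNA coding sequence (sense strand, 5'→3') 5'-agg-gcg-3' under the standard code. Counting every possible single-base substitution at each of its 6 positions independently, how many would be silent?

Codon 1 (AGG, Arg): 2 synonymous substitutions.
Codon 2 (GCG, Ala): 3 synonymous substitutions.
Total: 2 + 3 = 5.

5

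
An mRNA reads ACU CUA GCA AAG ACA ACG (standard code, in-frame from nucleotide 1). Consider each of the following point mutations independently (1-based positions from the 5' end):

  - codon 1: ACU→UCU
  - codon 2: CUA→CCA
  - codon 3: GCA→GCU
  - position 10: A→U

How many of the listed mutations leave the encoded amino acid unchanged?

Codon 1: ACU (Thr) → UCU (Ser) — missense.
Codon 2: CUA (Leu) → CCA (Pro) — missense.
Codon 3: GCA (Ala) → GCU (Ala) — synonymous.
Codon 4: AAG (Lys) → UAG (Stop) — nonsense.
Synonymous: 1 of 4.

1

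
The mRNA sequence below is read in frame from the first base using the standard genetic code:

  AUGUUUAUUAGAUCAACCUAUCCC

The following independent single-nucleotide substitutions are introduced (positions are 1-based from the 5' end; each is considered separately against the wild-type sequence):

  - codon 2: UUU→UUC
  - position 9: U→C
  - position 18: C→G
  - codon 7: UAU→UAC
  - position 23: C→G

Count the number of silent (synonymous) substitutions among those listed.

Codon 2: UUU (Phe) → UUC (Phe) — synonymous.
Codon 3: AUU (Ile) → AUC (Ile) — synonymous.
Codon 6: ACC (Thr) → ACG (Thr) — synonymous.
Codon 7: UAU (Tyr) → UAC (Tyr) — synonymous.
Codon 8: CCC (Pro) → CGC (Arg) — missense.
Synonymous: 4 of 5.

4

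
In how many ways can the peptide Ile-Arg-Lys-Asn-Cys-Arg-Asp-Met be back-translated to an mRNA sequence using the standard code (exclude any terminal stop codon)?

1728

Ile: 3 codons.
Arg: 6 codons.
Lys: 2 codons.
Asn: 2 codons.
Cys: 2 codons.
Arg: 6 codons.
Asp: 2 codons.
Met: 1 codon.
3 × 6 × 2 × 2 × 2 × 6 × 2 × 1 = 1728.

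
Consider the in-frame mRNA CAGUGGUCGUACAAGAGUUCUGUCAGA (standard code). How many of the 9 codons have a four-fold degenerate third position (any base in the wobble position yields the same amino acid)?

Codon 1 CAG (Gln): third position 2-fold.
Codon 2 UGG (Trp): third position 1-fold.
Codon 3 UCG (Ser): third position 4-fold.
Codon 4 UAC (Tyr): third position 2-fold.
Codon 5 AAG (Lys): third position 2-fold.
Codon 6 AGU (Ser): third position 2-fold.
Codon 7 UCU (Ser): third position 4-fold.
Codon 8 GUC (Val): third position 4-fold.
Codon 9 AGA (Arg): third position 2-fold.
Four-fold degenerate third positions: 3.

3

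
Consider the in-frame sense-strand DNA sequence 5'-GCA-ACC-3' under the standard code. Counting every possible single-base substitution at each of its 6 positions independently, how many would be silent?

6

Codon 1 (GCA, Ala): 3 synonymous substitutions.
Codon 2 (ACC, Thr): 3 synonymous substitutions.
Total: 3 + 3 = 6.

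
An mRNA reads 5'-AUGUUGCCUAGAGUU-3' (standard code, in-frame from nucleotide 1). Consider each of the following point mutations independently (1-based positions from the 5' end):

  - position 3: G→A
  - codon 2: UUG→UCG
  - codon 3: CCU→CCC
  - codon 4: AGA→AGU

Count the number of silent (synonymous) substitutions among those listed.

Codon 1: AUG (Met) → AUA (Ile) — missense.
Codon 2: UUG (Leu) → UCG (Ser) — missense.
Codon 3: CCU (Pro) → CCC (Pro) — synonymous.
Codon 4: AGA (Arg) → AGU (Ser) — missense.
Synonymous: 1 of 4.

1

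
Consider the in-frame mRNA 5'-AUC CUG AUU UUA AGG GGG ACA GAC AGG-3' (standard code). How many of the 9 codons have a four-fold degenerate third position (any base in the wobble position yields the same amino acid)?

Codon 1 AUC (Ile): third position 3-fold.
Codon 2 CUG (Leu): third position 4-fold.
Codon 3 AUU (Ile): third position 3-fold.
Codon 4 UUA (Leu): third position 2-fold.
Codon 5 AGG (Arg): third position 2-fold.
Codon 6 GGG (Gly): third position 4-fold.
Codon 7 ACA (Thr): third position 4-fold.
Codon 8 GAC (Asp): third position 2-fold.
Codon 9 AGG (Arg): third position 2-fold.
Four-fold degenerate third positions: 3.

3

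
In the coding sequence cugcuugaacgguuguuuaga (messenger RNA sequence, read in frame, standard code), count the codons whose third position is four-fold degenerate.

Codon 1 CUG (Leu): third position 4-fold.
Codon 2 CUU (Leu): third position 4-fold.
Codon 3 GAA (Glu): third position 2-fold.
Codon 4 CGG (Arg): third position 4-fold.
Codon 5 UUG (Leu): third position 2-fold.
Codon 6 UUU (Phe): third position 2-fold.
Codon 7 AGA (Arg): third position 2-fold.
Four-fold degenerate third positions: 3.

3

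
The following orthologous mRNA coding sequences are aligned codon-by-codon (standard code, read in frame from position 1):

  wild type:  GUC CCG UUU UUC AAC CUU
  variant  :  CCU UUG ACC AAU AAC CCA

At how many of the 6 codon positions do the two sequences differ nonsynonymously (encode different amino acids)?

Codon 1: GUC Val / CCU Pro — nonsynonymous.
Codon 2: CCG Pro / UUG Leu — nonsynonymous.
Codon 3: UUU Phe / ACC Thr — nonsynonymous.
Codon 4: UUC Phe / AAU Asn — nonsynonymous.
Codon 5: AAC Asn / AAC Asn — identical.
Codon 6: CUU Leu / CCA Pro — nonsynonymous.
Nonsynonymous differences: 5.

5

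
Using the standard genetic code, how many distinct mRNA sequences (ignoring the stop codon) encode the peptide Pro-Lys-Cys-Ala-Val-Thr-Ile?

Pro: 4 codons.
Lys: 2 codons.
Cys: 2 codons.
Ala: 4 codons.
Val: 4 codons.
Thr: 4 codons.
Ile: 3 codons.
4 × 2 × 2 × 4 × 4 × 4 × 3 = 3072.

3072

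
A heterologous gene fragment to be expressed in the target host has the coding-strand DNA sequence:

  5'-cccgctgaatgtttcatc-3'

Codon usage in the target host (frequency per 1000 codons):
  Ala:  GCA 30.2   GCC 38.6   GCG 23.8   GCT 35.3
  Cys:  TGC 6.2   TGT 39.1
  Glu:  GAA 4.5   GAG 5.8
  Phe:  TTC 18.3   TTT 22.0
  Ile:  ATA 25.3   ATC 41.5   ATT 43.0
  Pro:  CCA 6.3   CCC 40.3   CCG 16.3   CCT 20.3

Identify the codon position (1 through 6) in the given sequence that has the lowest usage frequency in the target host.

3

Codon 1 CCC (Pro): 40.3 per 1000.
Codon 2 GCT (Ala): 35.3 per 1000.
Codon 3 GAA (Glu): 4.5 per 1000.
Codon 4 TGT (Cys): 39.1 per 1000.
Codon 5 TTC (Phe): 18.3 per 1000.
Codon 6 ATC (Ile): 41.5 per 1000.
Lowest frequency is 4.5 at codon 3.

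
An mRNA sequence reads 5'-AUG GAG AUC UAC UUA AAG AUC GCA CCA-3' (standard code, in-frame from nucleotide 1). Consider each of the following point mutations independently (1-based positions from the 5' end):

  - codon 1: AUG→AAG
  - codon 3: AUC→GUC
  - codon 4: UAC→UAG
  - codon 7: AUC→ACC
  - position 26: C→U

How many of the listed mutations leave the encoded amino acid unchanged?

0

Codon 1: AUG (Met) → AAG (Lys) — missense.
Codon 3: AUC (Ile) → GUC (Val) — missense.
Codon 4: UAC (Tyr) → UAG (Stop) — nonsense.
Codon 7: AUC (Ile) → ACC (Thr) — missense.
Codon 9: CCA (Pro) → CUA (Leu) — missense.
Synonymous: 0 of 5.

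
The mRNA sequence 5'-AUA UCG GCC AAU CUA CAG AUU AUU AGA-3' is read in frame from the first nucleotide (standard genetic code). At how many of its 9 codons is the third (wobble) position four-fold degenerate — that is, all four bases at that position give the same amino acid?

Codon 1 AUA (Ile): third position 3-fold.
Codon 2 UCG (Ser): third position 4-fold.
Codon 3 GCC (Ala): third position 4-fold.
Codon 4 AAU (Asn): third position 2-fold.
Codon 5 CUA (Leu): third position 4-fold.
Codon 6 CAG (Gln): third position 2-fold.
Codon 7 AUU (Ile): third position 3-fold.
Codon 8 AUU (Ile): third position 3-fold.
Codon 9 AGA (Arg): third position 2-fold.
Four-fold degenerate third positions: 3.

3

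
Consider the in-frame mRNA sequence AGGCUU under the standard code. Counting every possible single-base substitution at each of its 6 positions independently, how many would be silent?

5

Codon 1 (AGG, Arg): 2 synonymous substitutions.
Codon 2 (CUU, Leu): 3 synonymous substitutions.
Total: 2 + 3 = 5.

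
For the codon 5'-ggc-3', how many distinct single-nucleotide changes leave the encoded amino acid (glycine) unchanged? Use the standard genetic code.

Position 1: none → 0 synonymous.
Position 2: none → 0 synonymous.
Position 3: GGT, GGA, GGG → 3 synonymous.
Total: 0 + 0 + 3 = 3.

3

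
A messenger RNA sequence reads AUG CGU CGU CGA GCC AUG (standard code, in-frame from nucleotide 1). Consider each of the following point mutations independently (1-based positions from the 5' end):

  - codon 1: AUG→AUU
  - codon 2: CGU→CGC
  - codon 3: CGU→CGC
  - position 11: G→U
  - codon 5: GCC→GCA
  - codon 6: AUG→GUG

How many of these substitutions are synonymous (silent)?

3

Codon 1: AUG (Met) → AUU (Ile) — missense.
Codon 2: CGU (Arg) → CGC (Arg) — synonymous.
Codon 3: CGU (Arg) → CGC (Arg) — synonymous.
Codon 4: CGA (Arg) → CUA (Leu) — missense.
Codon 5: GCC (Ala) → GCA (Ala) — synonymous.
Codon 6: AUG (Met) → GUG (Val) — missense.
Synonymous: 3 of 6.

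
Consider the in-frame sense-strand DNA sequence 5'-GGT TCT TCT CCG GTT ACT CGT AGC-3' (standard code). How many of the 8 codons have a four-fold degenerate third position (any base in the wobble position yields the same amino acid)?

Codon 1 GGT (Gly): third position 4-fold.
Codon 2 TCT (Ser): third position 4-fold.
Codon 3 TCT (Ser): third position 4-fold.
Codon 4 CCG (Pro): third position 4-fold.
Codon 5 GTT (Val): third position 4-fold.
Codon 6 ACT (Thr): third position 4-fold.
Codon 7 CGT (Arg): third position 4-fold.
Codon 8 AGC (Ser): third position 2-fold.
Four-fold degenerate third positions: 7.

7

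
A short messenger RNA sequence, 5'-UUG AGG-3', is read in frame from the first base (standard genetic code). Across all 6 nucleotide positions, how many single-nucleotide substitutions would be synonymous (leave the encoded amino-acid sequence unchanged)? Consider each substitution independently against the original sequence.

4

Codon 1 (UUG, Leu): 2 synonymous substitutions.
Codon 2 (AGG, Arg): 2 synonymous substitutions.
Total: 2 + 2 = 4.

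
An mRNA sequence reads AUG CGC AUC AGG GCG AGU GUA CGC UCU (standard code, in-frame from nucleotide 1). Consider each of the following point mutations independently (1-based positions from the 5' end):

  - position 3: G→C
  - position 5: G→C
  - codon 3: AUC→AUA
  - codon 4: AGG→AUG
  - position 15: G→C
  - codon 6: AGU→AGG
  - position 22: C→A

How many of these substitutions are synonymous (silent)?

Codon 1: AUG (Met) → AUC (Ile) — missense.
Codon 2: CGC (Arg) → CCC (Pro) — missense.
Codon 3: AUC (Ile) → AUA (Ile) — synonymous.
Codon 4: AGG (Arg) → AUG (Met) — missense.
Codon 5: GCG (Ala) → GCC (Ala) — synonymous.
Codon 6: AGU (Ser) → AGG (Arg) — missense.
Codon 8: CGC (Arg) → AGC (Ser) — missense.
Synonymous: 2 of 7.

2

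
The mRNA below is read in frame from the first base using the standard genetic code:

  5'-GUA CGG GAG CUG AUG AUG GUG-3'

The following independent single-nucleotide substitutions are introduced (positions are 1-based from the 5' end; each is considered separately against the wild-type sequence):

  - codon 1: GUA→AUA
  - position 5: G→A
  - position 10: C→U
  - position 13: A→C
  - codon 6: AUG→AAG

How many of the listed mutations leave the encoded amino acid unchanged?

1

Codon 1: GUA (Val) → AUA (Ile) — missense.
Codon 2: CGG (Arg) → CAG (Gln) — missense.
Codon 4: CUG (Leu) → UUG (Leu) — synonymous.
Codon 5: AUG (Met) → CUG (Leu) — missense.
Codon 6: AUG (Met) → AAG (Lys) — missense.
Synonymous: 1 of 5.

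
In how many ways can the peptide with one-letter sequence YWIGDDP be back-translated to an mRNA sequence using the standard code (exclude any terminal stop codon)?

384

Tyr: 2 codons.
Trp: 1 codon.
Ile: 3 codons.
Gly: 4 codons.
Asp: 2 codons.
Asp: 2 codons.
Pro: 4 codons.
2 × 1 × 3 × 4 × 2 × 2 × 4 = 384.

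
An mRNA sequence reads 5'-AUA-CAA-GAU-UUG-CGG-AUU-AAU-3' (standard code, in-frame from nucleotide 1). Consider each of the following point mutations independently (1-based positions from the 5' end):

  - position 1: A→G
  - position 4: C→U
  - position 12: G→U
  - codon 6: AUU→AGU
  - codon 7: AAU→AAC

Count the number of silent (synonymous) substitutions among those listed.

Codon 1: AUA (Ile) → GUA (Val) — missense.
Codon 2: CAA (Gln) → UAA (Stop) — nonsense.
Codon 4: UUG (Leu) → UUU (Phe) — missense.
Codon 6: AUU (Ile) → AGU (Ser) — missense.
Codon 7: AAU (Asn) → AAC (Asn) — synonymous.
Synonymous: 1 of 5.

1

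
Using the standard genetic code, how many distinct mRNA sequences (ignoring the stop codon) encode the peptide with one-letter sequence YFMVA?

Tyr: 2 codons.
Phe: 2 codons.
Met: 1 codon.
Val: 4 codons.
Ala: 4 codons.
2 × 2 × 1 × 4 × 4 = 64.

64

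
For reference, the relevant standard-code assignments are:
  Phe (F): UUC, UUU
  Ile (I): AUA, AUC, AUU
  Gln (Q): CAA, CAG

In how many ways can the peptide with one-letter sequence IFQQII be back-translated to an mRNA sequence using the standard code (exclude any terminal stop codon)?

216

Ile: 3 codons.
Phe: 2 codons.
Gln: 2 codons.
Gln: 2 codons.
Ile: 3 codons.
Ile: 3 codons.
3 × 2 × 2 × 2 × 3 × 3 = 216.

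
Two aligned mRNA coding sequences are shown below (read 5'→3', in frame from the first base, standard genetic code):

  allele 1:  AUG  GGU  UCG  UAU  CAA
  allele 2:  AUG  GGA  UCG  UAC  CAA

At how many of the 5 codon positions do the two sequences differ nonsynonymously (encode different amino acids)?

Codon 1: AUG Met / AUG Met — identical.
Codon 2: GGU Gly / GGA Gly — synonymous.
Codon 3: UCG Ser / UCG Ser — identical.
Codon 4: UAU Tyr / UAC Tyr — synonymous.
Codon 5: CAA Gln / CAA Gln — identical.
Nonsynonymous differences: 0.

0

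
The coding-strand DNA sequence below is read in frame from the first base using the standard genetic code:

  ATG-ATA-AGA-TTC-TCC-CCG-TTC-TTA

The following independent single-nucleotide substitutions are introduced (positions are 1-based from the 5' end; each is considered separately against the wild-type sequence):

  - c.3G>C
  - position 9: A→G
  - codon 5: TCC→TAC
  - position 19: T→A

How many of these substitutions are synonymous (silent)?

1

Codon 1: ATG (Met) → ATC (Ile) — missense.
Codon 3: AGA (Arg) → AGG (Arg) — synonymous.
Codon 5: TCC (Ser) → TAC (Tyr) — missense.
Codon 7: TTC (Phe) → ATC (Ile) — missense.
Synonymous: 1 of 4.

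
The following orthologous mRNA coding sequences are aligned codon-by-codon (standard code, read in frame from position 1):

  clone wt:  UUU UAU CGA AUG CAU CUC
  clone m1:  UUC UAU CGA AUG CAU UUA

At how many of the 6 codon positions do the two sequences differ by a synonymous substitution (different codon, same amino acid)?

Codon 1: UUU Phe / UUC Phe — synonymous.
Codon 2: UAU Tyr / UAU Tyr — identical.
Codon 3: CGA Arg / CGA Arg — identical.
Codon 4: AUG Met / AUG Met — identical.
Codon 5: CAU His / CAU His — identical.
Codon 6: CUC Leu / UUA Leu — synonymous.
Synonymous differences: 2.

2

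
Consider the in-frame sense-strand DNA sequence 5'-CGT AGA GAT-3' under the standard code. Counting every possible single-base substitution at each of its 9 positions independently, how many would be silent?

Codon 1 (CGT, Arg): 3 synonymous substitutions.
Codon 2 (AGA, Arg): 2 synonymous substitutions.
Codon 3 (GAT, Asp): 1 synonymous substitution.
Total: 3 + 2 + 1 = 6.

6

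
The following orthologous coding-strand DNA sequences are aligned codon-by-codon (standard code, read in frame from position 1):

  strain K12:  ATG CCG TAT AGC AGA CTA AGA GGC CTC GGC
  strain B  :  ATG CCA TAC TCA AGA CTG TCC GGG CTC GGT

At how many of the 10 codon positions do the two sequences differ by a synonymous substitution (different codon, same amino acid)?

Codon 1: ATG Met / ATG Met — identical.
Codon 2: CCG Pro / CCA Pro — synonymous.
Codon 3: TAT Tyr / TAC Tyr — synonymous.
Codon 4: AGC Ser / TCA Ser — synonymous.
Codon 5: AGA Arg / AGA Arg — identical.
Codon 6: CTA Leu / CTG Leu — synonymous.
Codon 7: AGA Arg / TCC Ser — nonsynonymous.
Codon 8: GGC Gly / GGG Gly — synonymous.
Codon 9: CTC Leu / CTC Leu — identical.
Codon 10: GGC Gly / GGT Gly — synonymous.
Synonymous differences: 6.

6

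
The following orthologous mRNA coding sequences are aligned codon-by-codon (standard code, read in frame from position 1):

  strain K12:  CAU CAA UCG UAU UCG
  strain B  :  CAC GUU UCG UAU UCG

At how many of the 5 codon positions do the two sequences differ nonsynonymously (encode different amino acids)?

1

Codon 1: CAU His / CAC His — synonymous.
Codon 2: CAA Gln / GUU Val — nonsynonymous.
Codon 3: UCG Ser / UCG Ser — identical.
Codon 4: UAU Tyr / UAU Tyr — identical.
Codon 5: UCG Ser / UCG Ser — identical.
Nonsynonymous differences: 1.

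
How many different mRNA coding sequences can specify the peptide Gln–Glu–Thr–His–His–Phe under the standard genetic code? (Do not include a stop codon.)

128

Gln: 2 codons.
Glu: 2 codons.
Thr: 4 codons.
His: 2 codons.
His: 2 codons.
Phe: 2 codons.
2 × 2 × 4 × 2 × 2 × 2 = 128.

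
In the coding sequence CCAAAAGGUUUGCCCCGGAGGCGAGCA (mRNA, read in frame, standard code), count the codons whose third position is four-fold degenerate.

Codon 1 CCA (Pro): third position 4-fold.
Codon 2 AAA (Lys): third position 2-fold.
Codon 3 GGU (Gly): third position 4-fold.
Codon 4 UUG (Leu): third position 2-fold.
Codon 5 CCC (Pro): third position 4-fold.
Codon 6 CGG (Arg): third position 4-fold.
Codon 7 AGG (Arg): third position 2-fold.
Codon 8 CGA (Arg): third position 4-fold.
Codon 9 GCA (Ala): third position 4-fold.
Four-fold degenerate third positions: 6.

6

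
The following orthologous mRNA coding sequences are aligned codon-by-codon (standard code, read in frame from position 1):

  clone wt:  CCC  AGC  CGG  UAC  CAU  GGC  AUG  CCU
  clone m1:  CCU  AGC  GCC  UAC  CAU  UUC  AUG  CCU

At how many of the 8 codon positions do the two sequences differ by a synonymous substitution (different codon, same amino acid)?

1

Codon 1: CCC Pro / CCU Pro — synonymous.
Codon 2: AGC Ser / AGC Ser — identical.
Codon 3: CGG Arg / GCC Ala — nonsynonymous.
Codon 4: UAC Tyr / UAC Tyr — identical.
Codon 5: CAU His / CAU His — identical.
Codon 6: GGC Gly / UUC Phe — nonsynonymous.
Codon 7: AUG Met / AUG Met — identical.
Codon 8: CCU Pro / CCU Pro — identical.
Synonymous differences: 1.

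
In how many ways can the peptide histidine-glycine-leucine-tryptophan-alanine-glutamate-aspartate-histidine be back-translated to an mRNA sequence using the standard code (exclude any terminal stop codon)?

1536

His: 2 codons.
Gly: 4 codons.
Leu: 6 codons.
Trp: 1 codon.
Ala: 4 codons.
Glu: 2 codons.
Asp: 2 codons.
His: 2 codons.
2 × 4 × 6 × 1 × 4 × 2 × 2 × 2 = 1536.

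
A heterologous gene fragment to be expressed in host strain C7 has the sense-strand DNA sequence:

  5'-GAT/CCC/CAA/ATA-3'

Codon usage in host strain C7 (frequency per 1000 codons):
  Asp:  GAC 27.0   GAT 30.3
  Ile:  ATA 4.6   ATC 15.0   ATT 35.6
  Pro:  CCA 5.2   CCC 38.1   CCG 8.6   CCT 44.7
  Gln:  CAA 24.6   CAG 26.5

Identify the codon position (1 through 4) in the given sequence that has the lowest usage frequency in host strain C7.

Codon 1 GAT (Asp): 30.3 per 1000.
Codon 2 CCC (Pro): 38.1 per 1000.
Codon 3 CAA (Gln): 24.6 per 1000.
Codon 4 ATA (Ile): 4.6 per 1000.
Lowest frequency is 4.6 at codon 4.

4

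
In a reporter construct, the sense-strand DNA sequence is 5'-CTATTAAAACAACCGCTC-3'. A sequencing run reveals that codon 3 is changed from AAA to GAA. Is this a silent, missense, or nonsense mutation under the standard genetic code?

Position 7 falls in codon 3: AAA → Lys.
After the substitution the codon is GAA → Glu.
Lys ≠ Glu, so this is a missense mutation.

missense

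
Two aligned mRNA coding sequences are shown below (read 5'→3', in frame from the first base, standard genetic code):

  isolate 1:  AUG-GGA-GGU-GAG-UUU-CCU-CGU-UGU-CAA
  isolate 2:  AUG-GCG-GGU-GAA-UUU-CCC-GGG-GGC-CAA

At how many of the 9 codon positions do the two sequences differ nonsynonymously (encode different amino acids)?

3

Codon 1: AUG Met / AUG Met — identical.
Codon 2: GGA Gly / GCG Ala — nonsynonymous.
Codon 3: GGU Gly / GGU Gly — identical.
Codon 4: GAG Glu / GAA Glu — synonymous.
Codon 5: UUU Phe / UUU Phe — identical.
Codon 6: CCU Pro / CCC Pro — synonymous.
Codon 7: CGU Arg / GGG Gly — nonsynonymous.
Codon 8: UGU Cys / GGC Gly — nonsynonymous.
Codon 9: CAA Gln / CAA Gln — identical.
Nonsynonymous differences: 3.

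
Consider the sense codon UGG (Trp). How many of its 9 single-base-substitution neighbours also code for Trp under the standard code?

0

Position 1: none → 0 synonymous.
Position 2: none → 0 synonymous.
Position 3: none → 0 synonymous.
Total: 0 + 0 + 0 = 0.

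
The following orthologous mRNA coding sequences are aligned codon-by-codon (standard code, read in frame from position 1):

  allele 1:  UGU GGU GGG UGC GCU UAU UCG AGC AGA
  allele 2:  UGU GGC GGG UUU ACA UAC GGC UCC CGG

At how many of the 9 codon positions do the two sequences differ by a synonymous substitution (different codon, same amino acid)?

Codon 1: UGU Cys / UGU Cys — identical.
Codon 2: GGU Gly / GGC Gly — synonymous.
Codon 3: GGG Gly / GGG Gly — identical.
Codon 4: UGC Cys / UUU Phe — nonsynonymous.
Codon 5: GCU Ala / ACA Thr — nonsynonymous.
Codon 6: UAU Tyr / UAC Tyr — synonymous.
Codon 7: UCG Ser / GGC Gly — nonsynonymous.
Codon 8: AGC Ser / UCC Ser — synonymous.
Codon 9: AGA Arg / CGG Arg — synonymous.
Synonymous differences: 4.

4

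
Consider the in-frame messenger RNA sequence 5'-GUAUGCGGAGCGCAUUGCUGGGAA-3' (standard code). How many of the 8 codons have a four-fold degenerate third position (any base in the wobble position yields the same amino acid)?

3

Codon 1 GUA (Val): third position 4-fold.
Codon 2 UGC (Cys): third position 2-fold.
Codon 3 GGA (Gly): third position 4-fold.
Codon 4 GCG (Ala): third position 4-fold.
Codon 5 CAU (His): third position 2-fold.
Codon 6 UGC (Cys): third position 2-fold.
Codon 7 UGG (Trp): third position 1-fold.
Codon 8 GAA (Glu): third position 2-fold.
Four-fold degenerate third positions: 3.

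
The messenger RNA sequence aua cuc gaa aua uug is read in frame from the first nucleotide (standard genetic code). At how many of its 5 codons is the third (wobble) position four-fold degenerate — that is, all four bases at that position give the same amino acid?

1

Codon 1 AUA (Ile): third position 3-fold.
Codon 2 CUC (Leu): third position 4-fold.
Codon 3 GAA (Glu): third position 2-fold.
Codon 4 AUA (Ile): third position 3-fold.
Codon 5 UUG (Leu): third position 2-fold.
Four-fold degenerate third positions: 1.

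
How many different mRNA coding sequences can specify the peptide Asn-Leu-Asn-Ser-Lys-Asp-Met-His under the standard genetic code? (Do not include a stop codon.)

1152

Asn: 2 codons.
Leu: 6 codons.
Asn: 2 codons.
Ser: 6 codons.
Lys: 2 codons.
Asp: 2 codons.
Met: 1 codon.
His: 2 codons.
2 × 6 × 2 × 6 × 2 × 2 × 1 × 2 = 1152.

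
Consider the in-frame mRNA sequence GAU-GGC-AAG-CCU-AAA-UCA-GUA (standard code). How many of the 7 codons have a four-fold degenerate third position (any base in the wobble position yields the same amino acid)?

Codon 1 GAU (Asp): third position 2-fold.
Codon 2 GGC (Gly): third position 4-fold.
Codon 3 AAG (Lys): third position 2-fold.
Codon 4 CCU (Pro): third position 4-fold.
Codon 5 AAA (Lys): third position 2-fold.
Codon 6 UCA (Ser): third position 4-fold.
Codon 7 GUA (Val): third position 4-fold.
Four-fold degenerate third positions: 4.

4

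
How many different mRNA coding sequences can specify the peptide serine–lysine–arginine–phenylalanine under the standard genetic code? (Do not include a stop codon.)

Ser: 6 codons.
Lys: 2 codons.
Arg: 6 codons.
Phe: 2 codons.
6 × 2 × 6 × 2 = 144.

144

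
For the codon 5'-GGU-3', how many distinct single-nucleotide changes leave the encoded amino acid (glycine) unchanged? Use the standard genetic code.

3

Position 1: none → 0 synonymous.
Position 2: none → 0 synonymous.
Position 3: GGC, GGA, GGG → 3 synonymous.
Total: 0 + 0 + 3 = 3.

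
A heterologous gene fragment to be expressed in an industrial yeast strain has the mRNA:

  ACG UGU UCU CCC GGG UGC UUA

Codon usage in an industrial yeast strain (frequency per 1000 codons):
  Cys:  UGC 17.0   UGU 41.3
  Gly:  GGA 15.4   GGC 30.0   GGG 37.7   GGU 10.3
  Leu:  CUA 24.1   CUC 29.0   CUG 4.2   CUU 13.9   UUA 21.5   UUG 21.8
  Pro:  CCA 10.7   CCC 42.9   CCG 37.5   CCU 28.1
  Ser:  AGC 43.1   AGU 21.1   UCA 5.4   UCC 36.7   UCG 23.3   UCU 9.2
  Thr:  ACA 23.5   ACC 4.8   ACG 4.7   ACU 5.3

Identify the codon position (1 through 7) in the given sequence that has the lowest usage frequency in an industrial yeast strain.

Codon 1 ACG (Thr): 4.7 per 1000.
Codon 2 UGU (Cys): 41.3 per 1000.
Codon 3 UCU (Ser): 9.2 per 1000.
Codon 4 CCC (Pro): 42.9 per 1000.
Codon 5 GGG (Gly): 37.7 per 1000.
Codon 6 UGC (Cys): 17.0 per 1000.
Codon 7 UUA (Leu): 21.5 per 1000.
Lowest frequency is 4.7 at codon 1.

1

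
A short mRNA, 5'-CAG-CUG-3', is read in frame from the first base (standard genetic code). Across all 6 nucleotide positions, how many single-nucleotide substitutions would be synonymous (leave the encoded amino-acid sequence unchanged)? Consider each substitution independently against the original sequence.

5

Codon 1 (CAG, Gln): 1 synonymous substitution.
Codon 2 (CUG, Leu): 4 synonymous substitutions.
Total: 1 + 4 = 5.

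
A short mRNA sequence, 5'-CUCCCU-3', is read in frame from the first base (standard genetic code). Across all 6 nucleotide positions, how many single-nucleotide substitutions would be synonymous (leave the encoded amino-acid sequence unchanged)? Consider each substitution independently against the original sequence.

6

Codon 1 (CUC, Leu): 3 synonymous substitutions.
Codon 2 (CCU, Pro): 3 synonymous substitutions.
Total: 3 + 3 = 6.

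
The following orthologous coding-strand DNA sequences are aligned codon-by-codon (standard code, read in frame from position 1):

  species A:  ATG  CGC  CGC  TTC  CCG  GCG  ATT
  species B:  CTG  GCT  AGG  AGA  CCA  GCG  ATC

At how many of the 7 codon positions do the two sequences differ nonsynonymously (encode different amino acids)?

Codon 1: ATG Met / CTG Leu — nonsynonymous.
Codon 2: CGC Arg / GCT Ala — nonsynonymous.
Codon 3: CGC Arg / AGG Arg — synonymous.
Codon 4: TTC Phe / AGA Arg — nonsynonymous.
Codon 5: CCG Pro / CCA Pro — synonymous.
Codon 6: GCG Ala / GCG Ala — identical.
Codon 7: ATT Ile / ATC Ile — synonymous.
Nonsynonymous differences: 3.

3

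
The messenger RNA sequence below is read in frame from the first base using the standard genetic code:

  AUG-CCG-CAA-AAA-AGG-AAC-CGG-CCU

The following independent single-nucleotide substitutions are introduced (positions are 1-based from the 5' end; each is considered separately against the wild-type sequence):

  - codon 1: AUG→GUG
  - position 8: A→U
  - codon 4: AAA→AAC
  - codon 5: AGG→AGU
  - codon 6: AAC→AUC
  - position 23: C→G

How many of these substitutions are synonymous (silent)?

Codon 1: AUG (Met) → GUG (Val) — missense.
Codon 3: CAA (Gln) → CUA (Leu) — missense.
Codon 4: AAA (Lys) → AAC (Asn) — missense.
Codon 5: AGG (Arg) → AGU (Ser) — missense.
Codon 6: AAC (Asn) → AUC (Ile) — missense.
Codon 8: CCU (Pro) → CGU (Arg) — missense.
Synonymous: 0 of 6.

0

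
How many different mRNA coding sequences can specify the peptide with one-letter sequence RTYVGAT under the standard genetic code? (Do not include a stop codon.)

12288

Arg: 6 codons.
Thr: 4 codons.
Tyr: 2 codons.
Val: 4 codons.
Gly: 4 codons.
Ala: 4 codons.
Thr: 4 codons.
6 × 4 × 2 × 4 × 4 × 4 × 4 = 12288.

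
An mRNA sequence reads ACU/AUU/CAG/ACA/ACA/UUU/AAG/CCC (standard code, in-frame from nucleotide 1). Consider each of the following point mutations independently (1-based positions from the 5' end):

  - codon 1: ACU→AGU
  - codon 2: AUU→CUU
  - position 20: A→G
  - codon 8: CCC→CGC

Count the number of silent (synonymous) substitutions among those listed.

0

Codon 1: ACU (Thr) → AGU (Ser) — missense.
Codon 2: AUU (Ile) → CUU (Leu) — missense.
Codon 7: AAG (Lys) → AGG (Arg) — missense.
Codon 8: CCC (Pro) → CGC (Arg) — missense.
Synonymous: 0 of 4.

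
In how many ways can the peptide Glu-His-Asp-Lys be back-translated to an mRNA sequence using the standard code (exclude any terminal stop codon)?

Glu: 2 codons.
His: 2 codons.
Asp: 2 codons.
Lys: 2 codons.
2 × 2 × 2 × 2 = 16.

16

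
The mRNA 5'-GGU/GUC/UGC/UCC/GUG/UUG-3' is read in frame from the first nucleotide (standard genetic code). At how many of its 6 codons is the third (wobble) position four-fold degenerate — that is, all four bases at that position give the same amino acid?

4

Codon 1 GGU (Gly): third position 4-fold.
Codon 2 GUC (Val): third position 4-fold.
Codon 3 UGC (Cys): third position 2-fold.
Codon 4 UCC (Ser): third position 4-fold.
Codon 5 GUG (Val): third position 4-fold.
Codon 6 UUG (Leu): third position 2-fold.
Four-fold degenerate third positions: 4.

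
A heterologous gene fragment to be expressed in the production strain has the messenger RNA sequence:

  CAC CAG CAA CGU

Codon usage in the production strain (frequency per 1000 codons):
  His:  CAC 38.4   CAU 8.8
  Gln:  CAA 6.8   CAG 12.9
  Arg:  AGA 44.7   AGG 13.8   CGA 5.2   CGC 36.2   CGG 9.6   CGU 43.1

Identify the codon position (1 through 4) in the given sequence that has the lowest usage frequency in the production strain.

Codon 1 CAC (His): 38.4 per 1000.
Codon 2 CAG (Gln): 12.9 per 1000.
Codon 3 CAA (Gln): 6.8 per 1000.
Codon 4 CGU (Arg): 43.1 per 1000.
Lowest frequency is 6.8 at codon 3.

3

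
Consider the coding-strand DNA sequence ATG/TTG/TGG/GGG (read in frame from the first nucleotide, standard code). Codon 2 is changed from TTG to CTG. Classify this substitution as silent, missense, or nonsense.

Position 4 falls in codon 2: TTG → Leu.
After the substitution the codon is CTG → Leu.
Both encode Leu, so the change is synonymous.

silent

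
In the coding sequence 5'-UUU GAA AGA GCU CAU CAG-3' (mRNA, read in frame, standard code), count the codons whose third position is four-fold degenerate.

1

Codon 1 UUU (Phe): third position 2-fold.
Codon 2 GAA (Glu): third position 2-fold.
Codon 3 AGA (Arg): third position 2-fold.
Codon 4 GCU (Ala): third position 4-fold.
Codon 5 CAU (His): third position 2-fold.
Codon 6 CAG (Gln): third position 2-fold.
Four-fold degenerate third positions: 1.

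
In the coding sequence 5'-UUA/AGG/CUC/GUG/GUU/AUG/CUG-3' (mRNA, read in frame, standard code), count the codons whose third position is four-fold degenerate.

Codon 1 UUA (Leu): third position 2-fold.
Codon 2 AGG (Arg): third position 2-fold.
Codon 3 CUC (Leu): third position 4-fold.
Codon 4 GUG (Val): third position 4-fold.
Codon 5 GUU (Val): third position 4-fold.
Codon 6 AUG (Met): third position 1-fold.
Codon 7 CUG (Leu): third position 4-fold.
Four-fold degenerate third positions: 4.

4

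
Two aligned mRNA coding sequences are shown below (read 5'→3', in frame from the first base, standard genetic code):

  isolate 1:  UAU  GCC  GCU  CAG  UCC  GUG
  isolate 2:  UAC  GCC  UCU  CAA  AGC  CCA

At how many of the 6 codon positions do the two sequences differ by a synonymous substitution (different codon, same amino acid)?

Codon 1: UAU Tyr / UAC Tyr — synonymous.
Codon 2: GCC Ala / GCC Ala — identical.
Codon 3: GCU Ala / UCU Ser — nonsynonymous.
Codon 4: CAG Gln / CAA Gln — synonymous.
Codon 5: UCC Ser / AGC Ser — synonymous.
Codon 6: GUG Val / CCA Pro — nonsynonymous.
Synonymous differences: 3.

3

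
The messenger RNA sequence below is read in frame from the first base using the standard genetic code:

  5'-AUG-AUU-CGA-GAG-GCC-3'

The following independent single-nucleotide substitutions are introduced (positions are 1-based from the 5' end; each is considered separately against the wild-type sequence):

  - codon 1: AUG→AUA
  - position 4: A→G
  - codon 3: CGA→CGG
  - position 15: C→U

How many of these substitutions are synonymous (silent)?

2

Codon 1: AUG (Met) → AUA (Ile) — missense.
Codon 2: AUU (Ile) → GUU (Val) — missense.
Codon 3: CGA (Arg) → CGG (Arg) — synonymous.
Codon 5: GCC (Ala) → GCU (Ala) — synonymous.
Synonymous: 2 of 4.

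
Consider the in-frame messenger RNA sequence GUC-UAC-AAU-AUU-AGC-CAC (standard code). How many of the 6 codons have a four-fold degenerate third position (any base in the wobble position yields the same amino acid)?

1

Codon 1 GUC (Val): third position 4-fold.
Codon 2 UAC (Tyr): third position 2-fold.
Codon 3 AAU (Asn): third position 2-fold.
Codon 4 AUU (Ile): third position 3-fold.
Codon 5 AGC (Ser): third position 2-fold.
Codon 6 CAC (His): third position 2-fold.
Four-fold degenerate third positions: 1.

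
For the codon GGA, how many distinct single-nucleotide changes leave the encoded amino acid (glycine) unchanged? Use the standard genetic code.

3

Position 1: none → 0 synonymous.
Position 2: none → 0 synonymous.
Position 3: GGT, GGC, GGG → 3 synonymous.
Total: 0 + 0 + 3 = 3.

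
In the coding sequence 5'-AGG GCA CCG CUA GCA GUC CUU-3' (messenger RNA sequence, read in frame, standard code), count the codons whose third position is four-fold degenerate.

Codon 1 AGG (Arg): third position 2-fold.
Codon 2 GCA (Ala): third position 4-fold.
Codon 3 CCG (Pro): third position 4-fold.
Codon 4 CUA (Leu): third position 4-fold.
Codon 5 GCA (Ala): third position 4-fold.
Codon 6 GUC (Val): third position 4-fold.
Codon 7 CUU (Leu): third position 4-fold.
Four-fold degenerate third positions: 6.

6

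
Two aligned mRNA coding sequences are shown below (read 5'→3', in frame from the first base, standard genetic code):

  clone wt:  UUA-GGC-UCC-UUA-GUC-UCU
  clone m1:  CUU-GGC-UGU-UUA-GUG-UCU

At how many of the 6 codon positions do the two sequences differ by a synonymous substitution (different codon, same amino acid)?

2

Codon 1: UUA Leu / CUU Leu — synonymous.
Codon 2: GGC Gly / GGC Gly — identical.
Codon 3: UCC Ser / UGU Cys — nonsynonymous.
Codon 4: UUA Leu / UUA Leu — identical.
Codon 5: GUC Val / GUG Val — synonymous.
Codon 6: UCU Ser / UCU Ser — identical.
Synonymous differences: 2.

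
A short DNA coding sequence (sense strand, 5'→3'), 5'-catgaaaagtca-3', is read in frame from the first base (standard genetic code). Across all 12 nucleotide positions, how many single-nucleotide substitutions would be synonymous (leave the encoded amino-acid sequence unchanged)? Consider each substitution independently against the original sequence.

Codon 1 (CAT, His): 1 synonymous substitution.
Codon 2 (GAA, Glu): 1 synonymous substitution.
Codon 3 (AAG, Lys): 1 synonymous substitution.
Codon 4 (TCA, Ser): 3 synonymous substitutions.
Total: 1 + 1 + 1 + 3 = 6.

6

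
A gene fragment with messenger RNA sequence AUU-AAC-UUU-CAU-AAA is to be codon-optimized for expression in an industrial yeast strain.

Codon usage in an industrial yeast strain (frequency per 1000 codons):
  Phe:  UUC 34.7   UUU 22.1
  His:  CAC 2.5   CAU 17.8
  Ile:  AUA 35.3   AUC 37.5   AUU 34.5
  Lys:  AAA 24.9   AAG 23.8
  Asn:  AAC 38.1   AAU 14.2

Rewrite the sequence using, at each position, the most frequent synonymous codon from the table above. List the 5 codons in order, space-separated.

Codon 1 (Ile): best is AUC at 37.5.
Codon 2 (Asn): best is AAC at 38.1.
Codon 3 (Phe): best is UUC at 34.7.
Codon 4 (His): best is CAU at 17.8.
Codon 5 (Lys): best is AAA at 24.9.

AUC AAC UUC CAU AAA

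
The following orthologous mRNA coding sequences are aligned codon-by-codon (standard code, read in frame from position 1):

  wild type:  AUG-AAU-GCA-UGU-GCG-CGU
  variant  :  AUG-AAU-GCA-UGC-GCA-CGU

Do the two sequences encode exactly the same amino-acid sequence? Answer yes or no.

Codon 1: AUG Met / AUG Met — identical.
Codon 2: AAU Asn / AAU Asn — identical.
Codon 3: GCA Ala / GCA Ala — identical.
Codon 4: UGU Cys / UGC Cys — synonymous.
Codon 5: GCG Ala / GCA Ala — synonymous.
Codon 6: CGU Arg / CGU Arg — identical.
Nonsynonymous differences: 0 → same protein.

yes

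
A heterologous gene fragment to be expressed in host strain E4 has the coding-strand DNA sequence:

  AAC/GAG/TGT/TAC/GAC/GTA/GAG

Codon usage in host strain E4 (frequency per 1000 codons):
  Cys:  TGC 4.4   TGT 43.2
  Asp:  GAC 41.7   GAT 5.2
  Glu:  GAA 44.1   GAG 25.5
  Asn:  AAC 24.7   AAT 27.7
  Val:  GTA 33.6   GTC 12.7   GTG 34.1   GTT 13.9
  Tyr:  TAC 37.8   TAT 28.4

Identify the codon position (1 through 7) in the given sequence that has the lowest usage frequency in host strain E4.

Codon 1 AAC (Asn): 24.7 per 1000.
Codon 2 GAG (Glu): 25.5 per 1000.
Codon 3 TGT (Cys): 43.2 per 1000.
Codon 4 TAC (Tyr): 37.8 per 1000.
Codon 5 GAC (Asp): 41.7 per 1000.
Codon 6 GTA (Val): 33.6 per 1000.
Codon 7 GAG (Glu): 25.5 per 1000.
Lowest frequency is 24.7 at codon 1.

1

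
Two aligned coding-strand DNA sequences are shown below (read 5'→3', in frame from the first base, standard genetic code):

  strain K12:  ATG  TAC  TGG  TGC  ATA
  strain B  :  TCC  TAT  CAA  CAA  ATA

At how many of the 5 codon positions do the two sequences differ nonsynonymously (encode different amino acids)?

3

Codon 1: ATG Met / TCC Ser — nonsynonymous.
Codon 2: TAC Tyr / TAT Tyr — synonymous.
Codon 3: TGG Trp / CAA Gln — nonsynonymous.
Codon 4: TGC Cys / CAA Gln — nonsynonymous.
Codon 5: ATA Ile / ATA Ile — identical.
Nonsynonymous differences: 3.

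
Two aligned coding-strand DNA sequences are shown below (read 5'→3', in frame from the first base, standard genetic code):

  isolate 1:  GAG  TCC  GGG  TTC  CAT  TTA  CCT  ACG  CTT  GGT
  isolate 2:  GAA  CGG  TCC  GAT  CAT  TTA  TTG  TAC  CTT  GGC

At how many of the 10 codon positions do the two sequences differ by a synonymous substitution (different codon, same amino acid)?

Codon 1: GAG Glu / GAA Glu — synonymous.
Codon 2: TCC Ser / CGG Arg — nonsynonymous.
Codon 3: GGG Gly / TCC Ser — nonsynonymous.
Codon 4: TTC Phe / GAT Asp — nonsynonymous.
Codon 5: CAT His / CAT His — identical.
Codon 6: TTA Leu / TTA Leu — identical.
Codon 7: CCT Pro / TTG Leu — nonsynonymous.
Codon 8: ACG Thr / TAC Tyr — nonsynonymous.
Codon 9: CTT Leu / CTT Leu — identical.
Codon 10: GGT Gly / GGC Gly — synonymous.
Synonymous differences: 2.

2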